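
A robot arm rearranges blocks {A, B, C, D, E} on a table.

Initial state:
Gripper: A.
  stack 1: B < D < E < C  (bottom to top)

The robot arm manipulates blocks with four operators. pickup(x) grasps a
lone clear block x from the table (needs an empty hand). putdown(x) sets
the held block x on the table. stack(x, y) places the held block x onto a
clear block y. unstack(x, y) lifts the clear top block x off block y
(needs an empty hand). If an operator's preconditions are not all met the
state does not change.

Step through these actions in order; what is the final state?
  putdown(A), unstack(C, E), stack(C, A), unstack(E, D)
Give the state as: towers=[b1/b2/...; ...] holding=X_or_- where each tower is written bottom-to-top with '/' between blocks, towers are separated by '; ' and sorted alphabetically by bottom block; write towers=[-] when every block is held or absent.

step 1 (putdown(A)): towers=[A; B/D/E/C] holding=-
step 2 (unstack(C, E)): towers=[A; B/D/E] holding=C
step 3 (stack(C, A)): towers=[A/C; B/D/E] holding=-
step 4 (unstack(E, D)): towers=[A/C; B/D] holding=E

towers=[A/C; B/D] holding=E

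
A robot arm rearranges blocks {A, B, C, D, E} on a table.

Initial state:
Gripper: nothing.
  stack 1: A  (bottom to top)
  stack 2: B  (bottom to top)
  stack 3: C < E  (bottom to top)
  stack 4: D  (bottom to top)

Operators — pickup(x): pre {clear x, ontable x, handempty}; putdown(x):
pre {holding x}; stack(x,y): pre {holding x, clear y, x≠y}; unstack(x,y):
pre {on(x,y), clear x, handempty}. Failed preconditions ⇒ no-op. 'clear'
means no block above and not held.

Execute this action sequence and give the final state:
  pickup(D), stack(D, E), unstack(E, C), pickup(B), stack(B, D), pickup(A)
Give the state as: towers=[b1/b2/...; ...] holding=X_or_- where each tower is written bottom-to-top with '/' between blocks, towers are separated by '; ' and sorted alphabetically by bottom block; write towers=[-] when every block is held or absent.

towers=[C/E/D/B] holding=A

step 1 (pickup(D)): towers=[A; B; C/E] holding=D
step 2 (stack(D, E)): towers=[A; B; C/E/D] holding=-
step 3 (unstack(E, C)) [no-op]: towers=[A; B; C/E/D] holding=-
step 4 (pickup(B)): towers=[A; C/E/D] holding=B
step 5 (stack(B, D)): towers=[A; C/E/D/B] holding=-
step 6 (pickup(A)): towers=[C/E/D/B] holding=A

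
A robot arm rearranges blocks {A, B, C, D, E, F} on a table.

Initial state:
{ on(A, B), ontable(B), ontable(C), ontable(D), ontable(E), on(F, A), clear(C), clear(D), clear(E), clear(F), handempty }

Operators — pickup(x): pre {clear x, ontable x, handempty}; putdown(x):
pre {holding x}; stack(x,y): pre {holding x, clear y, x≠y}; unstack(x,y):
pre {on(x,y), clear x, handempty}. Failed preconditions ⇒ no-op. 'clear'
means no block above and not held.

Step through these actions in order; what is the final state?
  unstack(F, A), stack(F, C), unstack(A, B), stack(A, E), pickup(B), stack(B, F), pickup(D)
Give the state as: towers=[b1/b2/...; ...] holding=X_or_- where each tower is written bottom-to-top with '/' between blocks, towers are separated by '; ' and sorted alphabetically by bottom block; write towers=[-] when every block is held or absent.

towers=[C/F/B; E/A] holding=D

step 1 (unstack(F, A)): towers=[B/A; C; D; E] holding=F
step 2 (stack(F, C)): towers=[B/A; C/F; D; E] holding=-
step 3 (unstack(A, B)): towers=[B; C/F; D; E] holding=A
step 4 (stack(A, E)): towers=[B; C/F; D; E/A] holding=-
step 5 (pickup(B)): towers=[C/F; D; E/A] holding=B
step 6 (stack(B, F)): towers=[C/F/B; D; E/A] holding=-
step 7 (pickup(D)): towers=[C/F/B; E/A] holding=D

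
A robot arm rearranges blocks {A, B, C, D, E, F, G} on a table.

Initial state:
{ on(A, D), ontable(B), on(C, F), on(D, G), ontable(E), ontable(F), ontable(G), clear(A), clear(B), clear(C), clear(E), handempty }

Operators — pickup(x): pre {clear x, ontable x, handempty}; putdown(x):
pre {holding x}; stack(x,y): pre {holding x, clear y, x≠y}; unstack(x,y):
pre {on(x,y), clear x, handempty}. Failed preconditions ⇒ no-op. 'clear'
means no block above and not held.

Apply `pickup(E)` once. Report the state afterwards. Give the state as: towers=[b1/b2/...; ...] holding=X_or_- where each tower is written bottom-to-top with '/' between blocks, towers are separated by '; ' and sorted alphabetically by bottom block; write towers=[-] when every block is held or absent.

before: towers=[B; E; F/C; G/D/A] holding=-
pre[pickup(E)]: clear(E) yes, ontable(E) yes, handempty yes
all met → apply pickup(E)
after:  towers=[B; F/C; G/D/A] holding=E

towers=[B; F/C; G/D/A] holding=E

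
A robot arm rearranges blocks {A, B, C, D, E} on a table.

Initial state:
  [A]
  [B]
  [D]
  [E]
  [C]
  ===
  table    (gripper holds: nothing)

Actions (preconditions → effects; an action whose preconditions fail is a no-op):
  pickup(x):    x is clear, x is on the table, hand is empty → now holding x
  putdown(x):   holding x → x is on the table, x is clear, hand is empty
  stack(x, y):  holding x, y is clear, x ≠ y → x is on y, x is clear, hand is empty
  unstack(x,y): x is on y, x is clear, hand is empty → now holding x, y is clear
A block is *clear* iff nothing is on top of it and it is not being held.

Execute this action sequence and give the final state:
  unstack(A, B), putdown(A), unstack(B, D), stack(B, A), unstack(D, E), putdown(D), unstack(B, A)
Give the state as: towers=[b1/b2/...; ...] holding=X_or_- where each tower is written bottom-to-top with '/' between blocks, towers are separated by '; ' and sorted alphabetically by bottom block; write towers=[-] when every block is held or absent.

step 1 (unstack(A, B)): towers=[C/E/D/B] holding=A
step 2 (putdown(A)): towers=[A; C/E/D/B] holding=-
step 3 (unstack(B, D)): towers=[A; C/E/D] holding=B
step 4 (stack(B, A)): towers=[A/B; C/E/D] holding=-
step 5 (unstack(D, E)): towers=[A/B; C/E] holding=D
step 6 (putdown(D)): towers=[A/B; C/E; D] holding=-
step 7 (unstack(B, A)): towers=[A; C/E; D] holding=B

towers=[A; C/E; D] holding=B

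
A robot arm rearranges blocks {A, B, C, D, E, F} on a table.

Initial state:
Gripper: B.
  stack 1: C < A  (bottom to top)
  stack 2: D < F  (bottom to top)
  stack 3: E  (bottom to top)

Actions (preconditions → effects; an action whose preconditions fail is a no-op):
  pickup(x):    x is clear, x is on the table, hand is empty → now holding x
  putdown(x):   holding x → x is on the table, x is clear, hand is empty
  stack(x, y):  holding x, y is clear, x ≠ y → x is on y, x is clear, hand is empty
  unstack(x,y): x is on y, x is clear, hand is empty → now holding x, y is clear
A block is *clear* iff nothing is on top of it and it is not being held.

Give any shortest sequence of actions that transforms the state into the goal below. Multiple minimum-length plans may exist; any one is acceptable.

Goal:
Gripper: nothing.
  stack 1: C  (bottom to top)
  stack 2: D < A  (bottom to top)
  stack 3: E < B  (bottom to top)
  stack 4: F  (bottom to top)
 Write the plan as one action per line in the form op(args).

stack(B, E)
unstack(F, D)
putdown(F)
unstack(A, C)
stack(A, D)

step 1 (stack(B, E)): towers=[C/A; D/F; E/B] holding=-
step 2 (unstack(F, D)): towers=[C/A; D; E/B] holding=F
step 3 (putdown(F)): towers=[C/A; D; E/B; F] holding=-
step 4 (unstack(A, C)): towers=[C; D; E/B; F] holding=A
step 5 (stack(A, D)): towers=[C; D/A; E/B; F] holding=-
goal check: towers=[C; D/A; E/B; F] holding=- — reached (length 5, optimal by BFS)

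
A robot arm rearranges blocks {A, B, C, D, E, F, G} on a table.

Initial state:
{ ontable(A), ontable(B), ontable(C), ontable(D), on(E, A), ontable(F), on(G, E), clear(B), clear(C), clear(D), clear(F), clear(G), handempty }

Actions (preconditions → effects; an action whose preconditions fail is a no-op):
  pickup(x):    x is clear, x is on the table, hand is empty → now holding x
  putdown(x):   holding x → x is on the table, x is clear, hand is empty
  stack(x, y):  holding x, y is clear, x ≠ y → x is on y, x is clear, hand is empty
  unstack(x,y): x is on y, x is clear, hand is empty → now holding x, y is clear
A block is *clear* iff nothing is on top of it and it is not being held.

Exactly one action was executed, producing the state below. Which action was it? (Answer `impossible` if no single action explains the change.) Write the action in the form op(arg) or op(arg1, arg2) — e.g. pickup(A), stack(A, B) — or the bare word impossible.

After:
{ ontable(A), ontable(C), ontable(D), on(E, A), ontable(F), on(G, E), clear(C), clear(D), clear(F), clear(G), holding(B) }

target: towers=[A/E/G; C; D; F] holding=B
         pickup(B) → towers=[A/E/G; C; D; F] holding=B  ← match
         pickup(F) → towers=[A/E/G; B; C; D] holding=F
     unstack(G, E) → towers=[A/E; B; C; D; F] holding=G
         pickup(D) → towers=[A/E/G; B; C; F] holding=D
         pickup(C) → towers=[A/E/G; B; D; F] holding=C

pickup(B)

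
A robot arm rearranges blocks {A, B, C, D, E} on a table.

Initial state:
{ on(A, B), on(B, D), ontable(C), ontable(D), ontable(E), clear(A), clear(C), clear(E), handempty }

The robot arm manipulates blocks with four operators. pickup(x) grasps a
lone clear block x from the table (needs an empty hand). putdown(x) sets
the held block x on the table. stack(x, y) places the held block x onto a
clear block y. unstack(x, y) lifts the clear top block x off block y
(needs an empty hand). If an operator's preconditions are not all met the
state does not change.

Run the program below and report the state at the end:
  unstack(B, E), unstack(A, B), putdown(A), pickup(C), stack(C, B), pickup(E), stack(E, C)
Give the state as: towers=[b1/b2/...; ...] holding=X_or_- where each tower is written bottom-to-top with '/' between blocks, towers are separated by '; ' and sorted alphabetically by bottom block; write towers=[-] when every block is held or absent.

step 1 (unstack(B, E)) [no-op]: towers=[C; D/B/A; E] holding=-
step 2 (unstack(A, B)): towers=[C; D/B; E] holding=A
step 3 (putdown(A)): towers=[A; C; D/B; E] holding=-
step 4 (pickup(C)): towers=[A; D/B; E] holding=C
step 5 (stack(C, B)): towers=[A; D/B/C; E] holding=-
step 6 (pickup(E)): towers=[A; D/B/C] holding=E
step 7 (stack(E, C)): towers=[A; D/B/C/E] holding=-

towers=[A; D/B/C/E] holding=-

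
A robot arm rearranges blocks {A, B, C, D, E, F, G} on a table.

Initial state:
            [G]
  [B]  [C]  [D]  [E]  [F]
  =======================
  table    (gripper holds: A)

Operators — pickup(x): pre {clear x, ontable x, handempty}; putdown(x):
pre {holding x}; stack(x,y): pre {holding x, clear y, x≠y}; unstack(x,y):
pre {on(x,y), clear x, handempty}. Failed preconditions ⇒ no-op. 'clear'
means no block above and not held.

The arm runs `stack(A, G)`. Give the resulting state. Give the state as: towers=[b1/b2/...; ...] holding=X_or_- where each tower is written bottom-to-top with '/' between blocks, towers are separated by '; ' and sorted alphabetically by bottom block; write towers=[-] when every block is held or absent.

towers=[B; C; D/G/A; E; F] holding=-

before: towers=[B; C; D/G; E; F] holding=A
pre[stack(A, G)]: holding(A) yes, clear(G) yes, A≠G yes
all met → apply stack(A, G)
after:  towers=[B; C; D/G/A; E; F] holding=-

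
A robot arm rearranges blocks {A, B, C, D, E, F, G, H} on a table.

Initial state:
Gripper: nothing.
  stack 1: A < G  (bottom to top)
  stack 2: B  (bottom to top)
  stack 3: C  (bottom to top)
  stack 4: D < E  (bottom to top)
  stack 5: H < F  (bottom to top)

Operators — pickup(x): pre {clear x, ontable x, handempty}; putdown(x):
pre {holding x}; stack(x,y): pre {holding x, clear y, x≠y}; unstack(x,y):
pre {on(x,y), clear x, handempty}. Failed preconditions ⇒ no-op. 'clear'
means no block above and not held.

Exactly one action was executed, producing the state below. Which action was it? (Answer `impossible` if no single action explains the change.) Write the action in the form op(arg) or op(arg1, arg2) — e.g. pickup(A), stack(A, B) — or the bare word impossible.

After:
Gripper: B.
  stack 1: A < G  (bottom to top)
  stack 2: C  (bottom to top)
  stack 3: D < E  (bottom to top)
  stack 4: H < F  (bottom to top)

pickup(B)

target: towers=[A/G; C; D/E; H/F] holding=B
     unstack(G, A) → towers=[A; B; C; D/E; H/F] holding=G
     unstack(E, D) → towers=[A/G; B; C; D; H/F] holding=E
         pickup(B) → towers=[A/G; C; D/E; H/F] holding=B  ← match
     unstack(F, H) → towers=[A/G; B; C; D/E; H] holding=F
         pickup(C) → towers=[A/G; B; D/E; H/F] holding=C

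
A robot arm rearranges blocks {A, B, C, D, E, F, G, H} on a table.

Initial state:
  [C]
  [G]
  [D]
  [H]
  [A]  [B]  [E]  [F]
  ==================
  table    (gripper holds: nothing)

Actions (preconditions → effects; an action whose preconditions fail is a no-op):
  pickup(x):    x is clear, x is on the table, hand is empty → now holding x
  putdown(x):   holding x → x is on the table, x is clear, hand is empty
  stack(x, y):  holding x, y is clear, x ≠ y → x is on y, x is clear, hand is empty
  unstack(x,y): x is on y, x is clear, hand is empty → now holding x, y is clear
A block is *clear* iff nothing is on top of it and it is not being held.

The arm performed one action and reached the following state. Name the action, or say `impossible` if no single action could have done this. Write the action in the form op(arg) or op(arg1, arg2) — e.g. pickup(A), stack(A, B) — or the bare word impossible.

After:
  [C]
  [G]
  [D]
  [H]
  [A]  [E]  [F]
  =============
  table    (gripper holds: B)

pickup(B)

target: towers=[A/H/D/G/C; E; F] holding=B
         pickup(E) → towers=[A/H/D/G/C; B; F] holding=E
         pickup(B) → towers=[A/H/D/G/C; E; F] holding=B  ← match
         pickup(F) → towers=[A/H/D/G/C; B; E] holding=F
     unstack(C, G) → towers=[A/H/D/G; B; E; F] holding=C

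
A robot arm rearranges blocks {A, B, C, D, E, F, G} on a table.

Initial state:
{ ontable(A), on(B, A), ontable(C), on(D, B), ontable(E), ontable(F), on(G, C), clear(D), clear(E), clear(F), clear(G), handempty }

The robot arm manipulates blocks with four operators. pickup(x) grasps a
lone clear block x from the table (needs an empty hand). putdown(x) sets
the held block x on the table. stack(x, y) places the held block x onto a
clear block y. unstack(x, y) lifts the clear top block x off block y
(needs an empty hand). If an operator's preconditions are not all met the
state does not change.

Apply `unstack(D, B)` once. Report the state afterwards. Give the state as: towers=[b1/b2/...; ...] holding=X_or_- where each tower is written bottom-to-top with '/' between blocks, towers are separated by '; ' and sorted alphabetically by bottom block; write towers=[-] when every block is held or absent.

towers=[A/B; C/G; E; F] holding=D

before: towers=[A/B/D; C/G; E; F] holding=-
pre[unstack(D, B)]: on(D,B) ✓, clear(D) ✓, handempty ✓
all met → apply unstack(D, B)
after:  towers=[A/B; C/G; E; F] holding=D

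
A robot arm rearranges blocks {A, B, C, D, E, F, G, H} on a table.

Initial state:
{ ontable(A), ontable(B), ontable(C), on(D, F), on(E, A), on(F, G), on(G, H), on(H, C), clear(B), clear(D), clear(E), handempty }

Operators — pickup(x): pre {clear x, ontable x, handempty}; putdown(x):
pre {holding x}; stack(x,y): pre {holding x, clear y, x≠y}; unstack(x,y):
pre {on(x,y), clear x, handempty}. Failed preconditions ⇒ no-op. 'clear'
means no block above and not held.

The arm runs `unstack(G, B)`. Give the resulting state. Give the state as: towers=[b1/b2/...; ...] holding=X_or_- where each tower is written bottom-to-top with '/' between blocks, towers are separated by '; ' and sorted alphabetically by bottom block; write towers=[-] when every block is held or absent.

before: towers=[A/E; B; C/H/G/F/D] holding=-
pre[unstack(G, B)]: on(G,B) no, clear(G) no, handempty yes
on(G,B), clear(G) unmet → unstack(G, B) is a no-op
after:  towers=[A/E; B; C/H/G/F/D] holding=-

towers=[A/E; B; C/H/G/F/D] holding=-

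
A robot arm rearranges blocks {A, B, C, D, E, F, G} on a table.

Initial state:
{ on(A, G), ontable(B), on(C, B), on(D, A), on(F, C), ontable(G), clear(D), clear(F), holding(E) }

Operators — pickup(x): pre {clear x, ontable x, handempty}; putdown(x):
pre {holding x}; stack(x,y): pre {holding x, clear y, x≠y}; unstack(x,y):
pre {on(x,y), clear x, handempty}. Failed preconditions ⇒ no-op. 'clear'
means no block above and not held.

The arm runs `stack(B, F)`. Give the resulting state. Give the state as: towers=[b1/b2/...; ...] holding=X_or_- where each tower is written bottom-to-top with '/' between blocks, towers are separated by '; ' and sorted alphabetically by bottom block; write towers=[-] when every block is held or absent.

before: towers=[B/C/F; G/A/D] holding=E
pre[stack(B, F)]: holding(B) ✗, clear(F) ✓, B≠F ✓
holding(B) unmet → stack(B, F) is a no-op
after:  towers=[B/C/F; G/A/D] holding=E

towers=[B/C/F; G/A/D] holding=E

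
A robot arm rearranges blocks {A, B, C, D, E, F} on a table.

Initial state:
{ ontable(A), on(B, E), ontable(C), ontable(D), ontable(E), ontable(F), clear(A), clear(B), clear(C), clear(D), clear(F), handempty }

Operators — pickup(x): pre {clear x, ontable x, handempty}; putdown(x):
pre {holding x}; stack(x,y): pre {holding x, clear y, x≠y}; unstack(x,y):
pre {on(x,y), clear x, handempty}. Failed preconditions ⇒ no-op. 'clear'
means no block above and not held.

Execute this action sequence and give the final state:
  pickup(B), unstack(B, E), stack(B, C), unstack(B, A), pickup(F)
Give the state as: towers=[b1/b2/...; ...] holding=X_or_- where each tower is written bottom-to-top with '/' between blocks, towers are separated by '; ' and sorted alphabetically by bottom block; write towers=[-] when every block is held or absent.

towers=[A; C/B; D; E] holding=F

step 1 (pickup(B)) [no-op]: towers=[A; C; D; E/B; F] holding=-
step 2 (unstack(B, E)): towers=[A; C; D; E; F] holding=B
step 3 (stack(B, C)): towers=[A; C/B; D; E; F] holding=-
step 4 (unstack(B, A)) [no-op]: towers=[A; C/B; D; E; F] holding=-
step 5 (pickup(F)): towers=[A; C/B; D; E] holding=F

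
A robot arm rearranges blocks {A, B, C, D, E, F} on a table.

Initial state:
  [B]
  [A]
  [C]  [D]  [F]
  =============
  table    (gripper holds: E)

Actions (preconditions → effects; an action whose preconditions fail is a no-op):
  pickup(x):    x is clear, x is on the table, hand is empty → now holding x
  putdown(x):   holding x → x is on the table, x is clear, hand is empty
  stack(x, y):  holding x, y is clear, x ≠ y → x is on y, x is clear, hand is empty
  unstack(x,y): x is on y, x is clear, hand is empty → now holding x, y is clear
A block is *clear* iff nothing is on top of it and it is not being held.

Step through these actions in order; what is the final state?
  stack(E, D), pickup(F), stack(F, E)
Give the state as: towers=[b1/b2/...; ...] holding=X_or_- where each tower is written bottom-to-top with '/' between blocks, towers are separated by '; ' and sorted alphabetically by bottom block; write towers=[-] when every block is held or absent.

step 1 (stack(E, D)): towers=[C/A/B; D/E; F] holding=-
step 2 (pickup(F)): towers=[C/A/B; D/E] holding=F
step 3 (stack(F, E)): towers=[C/A/B; D/E/F] holding=-

towers=[C/A/B; D/E/F] holding=-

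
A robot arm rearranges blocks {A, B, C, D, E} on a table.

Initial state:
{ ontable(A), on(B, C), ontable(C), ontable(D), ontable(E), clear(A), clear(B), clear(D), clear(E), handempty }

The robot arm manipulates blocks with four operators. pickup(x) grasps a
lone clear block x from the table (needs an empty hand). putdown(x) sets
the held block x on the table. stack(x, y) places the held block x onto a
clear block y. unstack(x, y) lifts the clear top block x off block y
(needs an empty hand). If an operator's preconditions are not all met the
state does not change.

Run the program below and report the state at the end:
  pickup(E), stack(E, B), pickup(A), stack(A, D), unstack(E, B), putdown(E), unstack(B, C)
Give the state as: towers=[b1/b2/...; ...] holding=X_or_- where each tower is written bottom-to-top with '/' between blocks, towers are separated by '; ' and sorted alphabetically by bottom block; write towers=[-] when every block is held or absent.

step 1 (pickup(E)): towers=[A; C/B; D] holding=E
step 2 (stack(E, B)): towers=[A; C/B/E; D] holding=-
step 3 (pickup(A)): towers=[C/B/E; D] holding=A
step 4 (stack(A, D)): towers=[C/B/E; D/A] holding=-
step 5 (unstack(E, B)): towers=[C/B; D/A] holding=E
step 6 (putdown(E)): towers=[C/B; D/A; E] holding=-
step 7 (unstack(B, C)): towers=[C; D/A; E] holding=B

towers=[C; D/A; E] holding=B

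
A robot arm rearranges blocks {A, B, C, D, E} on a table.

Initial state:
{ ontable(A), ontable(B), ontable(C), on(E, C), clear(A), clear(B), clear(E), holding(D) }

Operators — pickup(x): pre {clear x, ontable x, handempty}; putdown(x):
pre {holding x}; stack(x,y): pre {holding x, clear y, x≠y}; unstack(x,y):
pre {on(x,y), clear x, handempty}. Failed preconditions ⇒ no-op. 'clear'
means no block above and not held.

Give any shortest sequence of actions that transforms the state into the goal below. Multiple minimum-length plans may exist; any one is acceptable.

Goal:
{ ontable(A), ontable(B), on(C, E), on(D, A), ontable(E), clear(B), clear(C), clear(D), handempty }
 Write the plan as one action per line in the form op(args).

stack(D, A)
unstack(E, C)
putdown(E)
pickup(C)
stack(C, E)

step 1 (stack(D, A)): towers=[A/D; B; C/E] holding=-
step 2 (unstack(E, C)): towers=[A/D; B; C] holding=E
step 3 (putdown(E)): towers=[A/D; B; C; E] holding=-
step 4 (pickup(C)): towers=[A/D; B; E] holding=C
step 5 (stack(C, E)): towers=[A/D; B; E/C] holding=-
goal check: towers=[A/D; B; E/C] holding=- — reached (length 5, optimal by BFS)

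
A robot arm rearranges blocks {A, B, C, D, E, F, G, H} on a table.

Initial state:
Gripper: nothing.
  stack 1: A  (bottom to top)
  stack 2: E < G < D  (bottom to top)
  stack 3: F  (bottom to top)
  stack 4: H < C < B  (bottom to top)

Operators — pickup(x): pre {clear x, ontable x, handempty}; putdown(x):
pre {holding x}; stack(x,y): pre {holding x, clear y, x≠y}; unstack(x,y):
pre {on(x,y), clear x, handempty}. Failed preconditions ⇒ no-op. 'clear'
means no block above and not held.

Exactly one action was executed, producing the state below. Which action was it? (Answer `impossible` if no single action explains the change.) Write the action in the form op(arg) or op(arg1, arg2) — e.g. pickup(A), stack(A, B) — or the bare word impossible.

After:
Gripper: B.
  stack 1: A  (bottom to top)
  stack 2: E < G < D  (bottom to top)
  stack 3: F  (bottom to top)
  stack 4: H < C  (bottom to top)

target: towers=[A; E/G/D; F; H/C] holding=B
         pickup(A) → towers=[E/G/D; F; H/C/B] holding=A
     unstack(B, C) → towers=[A; E/G/D; F; H/C] holding=B  ← match
         pickup(F) → towers=[A; E/G/D; H/C/B] holding=F
     unstack(D, G) → towers=[A; E/G; F; H/C/B] holding=D

unstack(B, C)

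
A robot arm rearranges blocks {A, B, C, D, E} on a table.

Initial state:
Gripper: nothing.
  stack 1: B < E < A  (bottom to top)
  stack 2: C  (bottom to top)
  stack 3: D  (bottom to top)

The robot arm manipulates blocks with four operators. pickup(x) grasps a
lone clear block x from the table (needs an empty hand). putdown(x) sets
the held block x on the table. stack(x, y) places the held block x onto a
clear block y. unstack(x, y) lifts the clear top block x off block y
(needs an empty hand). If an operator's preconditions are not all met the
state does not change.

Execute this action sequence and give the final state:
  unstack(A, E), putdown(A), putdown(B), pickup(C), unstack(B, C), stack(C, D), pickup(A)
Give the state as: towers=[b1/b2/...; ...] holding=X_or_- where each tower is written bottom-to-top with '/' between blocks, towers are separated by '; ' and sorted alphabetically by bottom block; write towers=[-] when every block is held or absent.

towers=[B/E; D/C] holding=A

step 1 (unstack(A, E)): towers=[B/E; C; D] holding=A
step 2 (putdown(A)): towers=[A; B/E; C; D] holding=-
step 3 (putdown(B)) [no-op]: towers=[A; B/E; C; D] holding=-
step 4 (pickup(C)): towers=[A; B/E; D] holding=C
step 5 (unstack(B, C)) [no-op]: towers=[A; B/E; D] holding=C
step 6 (stack(C, D)): towers=[A; B/E; D/C] holding=-
step 7 (pickup(A)): towers=[B/E; D/C] holding=A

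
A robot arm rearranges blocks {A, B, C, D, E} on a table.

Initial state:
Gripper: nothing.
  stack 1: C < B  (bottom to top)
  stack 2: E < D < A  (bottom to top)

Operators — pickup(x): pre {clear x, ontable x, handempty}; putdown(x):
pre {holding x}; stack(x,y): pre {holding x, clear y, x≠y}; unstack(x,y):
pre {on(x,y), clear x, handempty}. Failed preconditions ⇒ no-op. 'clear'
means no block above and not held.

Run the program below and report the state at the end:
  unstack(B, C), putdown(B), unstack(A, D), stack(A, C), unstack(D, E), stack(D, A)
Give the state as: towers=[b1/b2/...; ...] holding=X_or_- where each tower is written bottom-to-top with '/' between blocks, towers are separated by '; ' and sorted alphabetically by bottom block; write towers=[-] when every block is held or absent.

towers=[B; C/A/D; E] holding=-

step 1 (unstack(B, C)): towers=[C; E/D/A] holding=B
step 2 (putdown(B)): towers=[B; C; E/D/A] holding=-
step 3 (unstack(A, D)): towers=[B; C; E/D] holding=A
step 4 (stack(A, C)): towers=[B; C/A; E/D] holding=-
step 5 (unstack(D, E)): towers=[B; C/A; E] holding=D
step 6 (stack(D, A)): towers=[B; C/A/D; E] holding=-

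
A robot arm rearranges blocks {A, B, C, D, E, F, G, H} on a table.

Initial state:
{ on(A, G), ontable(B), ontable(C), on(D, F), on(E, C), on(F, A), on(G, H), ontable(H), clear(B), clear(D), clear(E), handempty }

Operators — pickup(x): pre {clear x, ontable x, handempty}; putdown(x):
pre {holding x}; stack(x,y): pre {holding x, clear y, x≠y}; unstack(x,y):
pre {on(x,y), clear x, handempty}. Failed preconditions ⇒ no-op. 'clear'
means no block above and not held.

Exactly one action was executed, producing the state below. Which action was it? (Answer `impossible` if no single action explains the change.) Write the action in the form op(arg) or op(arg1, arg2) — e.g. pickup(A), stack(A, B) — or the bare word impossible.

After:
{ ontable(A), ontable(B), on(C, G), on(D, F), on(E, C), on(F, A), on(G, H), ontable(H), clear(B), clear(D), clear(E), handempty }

target: towers=[A/F/D; B; H/G/C/E] holding=-
     unstack(E, C) → towers=[B; C; H/G/A/F/D] holding=E
         pickup(B) → towers=[C/E; H/G/A/F/D] holding=B
     unstack(D, F) → towers=[B; C/E; H/G/A/F] holding=D
none of the 3 applicable actions match → impossible

impossible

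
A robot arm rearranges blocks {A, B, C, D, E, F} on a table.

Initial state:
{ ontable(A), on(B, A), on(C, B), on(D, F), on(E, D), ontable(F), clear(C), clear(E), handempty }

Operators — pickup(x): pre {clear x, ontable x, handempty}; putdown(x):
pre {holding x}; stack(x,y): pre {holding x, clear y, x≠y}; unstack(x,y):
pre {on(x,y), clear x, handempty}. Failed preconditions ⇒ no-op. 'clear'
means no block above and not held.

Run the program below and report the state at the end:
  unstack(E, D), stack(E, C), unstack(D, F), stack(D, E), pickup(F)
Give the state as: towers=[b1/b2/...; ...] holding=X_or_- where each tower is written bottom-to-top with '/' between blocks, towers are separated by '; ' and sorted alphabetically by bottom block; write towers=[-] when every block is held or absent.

towers=[A/B/C/E/D] holding=F

step 1 (unstack(E, D)): towers=[A/B/C; F/D] holding=E
step 2 (stack(E, C)): towers=[A/B/C/E; F/D] holding=-
step 3 (unstack(D, F)): towers=[A/B/C/E; F] holding=D
step 4 (stack(D, E)): towers=[A/B/C/E/D; F] holding=-
step 5 (pickup(F)): towers=[A/B/C/E/D] holding=F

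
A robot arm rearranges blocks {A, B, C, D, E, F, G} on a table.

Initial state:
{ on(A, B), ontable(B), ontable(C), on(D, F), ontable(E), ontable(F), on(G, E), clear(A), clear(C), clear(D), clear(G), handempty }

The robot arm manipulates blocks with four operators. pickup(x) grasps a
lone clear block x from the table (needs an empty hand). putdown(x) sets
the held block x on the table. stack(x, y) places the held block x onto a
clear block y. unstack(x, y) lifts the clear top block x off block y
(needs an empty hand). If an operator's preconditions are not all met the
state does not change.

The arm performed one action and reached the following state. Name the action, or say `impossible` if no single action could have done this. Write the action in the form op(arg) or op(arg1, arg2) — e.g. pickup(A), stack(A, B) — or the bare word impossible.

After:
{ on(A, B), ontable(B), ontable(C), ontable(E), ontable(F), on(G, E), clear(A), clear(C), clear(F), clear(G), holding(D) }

unstack(D, F)

target: towers=[B/A; C; E/G; F] holding=D
     unstack(G, E) → towers=[B/A; C; E; F/D] holding=G
     unstack(D, F) → towers=[B/A; C; E/G; F] holding=D  ← match
     unstack(A, B) → towers=[B; C; E/G; F/D] holding=A
         pickup(C) → towers=[B/A; E/G; F/D] holding=C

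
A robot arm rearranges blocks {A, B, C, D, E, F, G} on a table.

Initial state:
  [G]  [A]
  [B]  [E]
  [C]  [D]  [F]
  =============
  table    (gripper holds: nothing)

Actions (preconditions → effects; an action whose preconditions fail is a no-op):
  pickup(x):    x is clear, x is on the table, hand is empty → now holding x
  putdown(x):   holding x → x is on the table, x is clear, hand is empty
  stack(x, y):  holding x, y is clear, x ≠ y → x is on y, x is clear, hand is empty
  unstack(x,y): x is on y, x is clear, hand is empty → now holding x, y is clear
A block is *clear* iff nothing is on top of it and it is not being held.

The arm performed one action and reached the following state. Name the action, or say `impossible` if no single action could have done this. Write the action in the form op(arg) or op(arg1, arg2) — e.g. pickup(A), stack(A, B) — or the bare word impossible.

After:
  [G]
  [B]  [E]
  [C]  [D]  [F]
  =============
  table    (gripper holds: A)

target: towers=[C/B/G; D/E; F] holding=A
         pickup(F) → towers=[C/B/G; D/E/A] holding=F
     unstack(G, B) → towers=[C/B; D/E/A; F] holding=G
     unstack(A, E) → towers=[C/B/G; D/E; F] holding=A  ← match

unstack(A, E)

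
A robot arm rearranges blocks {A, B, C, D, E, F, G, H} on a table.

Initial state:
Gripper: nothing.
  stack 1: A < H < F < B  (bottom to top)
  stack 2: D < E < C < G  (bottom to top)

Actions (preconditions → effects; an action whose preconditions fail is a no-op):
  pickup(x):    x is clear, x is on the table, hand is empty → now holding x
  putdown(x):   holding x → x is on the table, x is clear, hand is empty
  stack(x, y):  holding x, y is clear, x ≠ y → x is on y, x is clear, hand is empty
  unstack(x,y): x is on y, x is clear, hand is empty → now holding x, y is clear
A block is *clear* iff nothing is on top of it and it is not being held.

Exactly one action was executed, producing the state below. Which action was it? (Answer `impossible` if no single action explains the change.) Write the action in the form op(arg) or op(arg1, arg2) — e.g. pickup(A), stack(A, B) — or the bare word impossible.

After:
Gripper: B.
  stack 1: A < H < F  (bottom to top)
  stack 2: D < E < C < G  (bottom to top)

target: towers=[A/H/F; D/E/C/G] holding=B
     unstack(G, C) → towers=[A/H/F/B; D/E/C] holding=G
     unstack(B, F) → towers=[A/H/F; D/E/C/G] holding=B  ← match

unstack(B, F)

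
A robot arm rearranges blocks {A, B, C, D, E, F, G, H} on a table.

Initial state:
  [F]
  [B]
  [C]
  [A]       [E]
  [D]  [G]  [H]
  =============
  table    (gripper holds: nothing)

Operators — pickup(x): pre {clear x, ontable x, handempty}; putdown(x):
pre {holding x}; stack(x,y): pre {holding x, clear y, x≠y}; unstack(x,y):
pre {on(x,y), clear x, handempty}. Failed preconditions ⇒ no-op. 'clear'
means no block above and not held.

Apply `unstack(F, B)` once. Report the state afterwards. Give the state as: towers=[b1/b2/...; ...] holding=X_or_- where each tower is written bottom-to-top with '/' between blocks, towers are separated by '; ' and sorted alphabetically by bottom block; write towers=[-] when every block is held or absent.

before: towers=[D/A/C/B/F; G; H/E] holding=-
pre[unstack(F, B)]: on(F,B) ✓, clear(F) ✓, handempty ✓
all met → apply unstack(F, B)
after:  towers=[D/A/C/B; G; H/E] holding=F

towers=[D/A/C/B; G; H/E] holding=F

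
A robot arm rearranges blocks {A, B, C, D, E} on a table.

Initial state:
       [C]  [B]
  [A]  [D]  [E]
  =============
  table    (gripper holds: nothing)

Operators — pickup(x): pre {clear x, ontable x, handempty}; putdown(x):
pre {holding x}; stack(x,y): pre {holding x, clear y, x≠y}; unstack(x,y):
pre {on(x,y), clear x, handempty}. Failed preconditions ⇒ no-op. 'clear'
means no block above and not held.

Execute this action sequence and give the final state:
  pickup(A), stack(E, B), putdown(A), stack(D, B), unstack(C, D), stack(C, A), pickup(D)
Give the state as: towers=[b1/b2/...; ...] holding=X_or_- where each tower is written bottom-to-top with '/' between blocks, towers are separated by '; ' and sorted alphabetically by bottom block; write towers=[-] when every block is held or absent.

towers=[A/C; E/B] holding=D

step 1 (pickup(A)): towers=[D/C; E/B] holding=A
step 2 (stack(E, B)) [no-op]: towers=[D/C; E/B] holding=A
step 3 (putdown(A)): towers=[A; D/C; E/B] holding=-
step 4 (stack(D, B)) [no-op]: towers=[A; D/C; E/B] holding=-
step 5 (unstack(C, D)): towers=[A; D; E/B] holding=C
step 6 (stack(C, A)): towers=[A/C; D; E/B] holding=-
step 7 (pickup(D)): towers=[A/C; E/B] holding=D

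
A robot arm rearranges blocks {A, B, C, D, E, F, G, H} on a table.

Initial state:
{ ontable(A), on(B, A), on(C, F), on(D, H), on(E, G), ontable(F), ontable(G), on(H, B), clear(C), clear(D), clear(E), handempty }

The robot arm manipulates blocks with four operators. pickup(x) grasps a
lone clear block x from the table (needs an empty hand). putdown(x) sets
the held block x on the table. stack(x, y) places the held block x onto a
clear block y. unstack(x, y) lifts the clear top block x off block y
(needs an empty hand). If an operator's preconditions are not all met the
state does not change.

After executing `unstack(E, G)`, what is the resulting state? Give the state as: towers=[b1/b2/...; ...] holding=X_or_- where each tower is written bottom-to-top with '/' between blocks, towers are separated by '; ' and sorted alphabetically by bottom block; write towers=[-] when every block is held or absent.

before: towers=[A/B/H/D; F/C; G/E] holding=-
pre[unstack(E, G)]: on(E,G) ✓, clear(E) ✓, handempty ✓
all met → apply unstack(E, G)
after:  towers=[A/B/H/D; F/C; G] holding=E

towers=[A/B/H/D; F/C; G] holding=E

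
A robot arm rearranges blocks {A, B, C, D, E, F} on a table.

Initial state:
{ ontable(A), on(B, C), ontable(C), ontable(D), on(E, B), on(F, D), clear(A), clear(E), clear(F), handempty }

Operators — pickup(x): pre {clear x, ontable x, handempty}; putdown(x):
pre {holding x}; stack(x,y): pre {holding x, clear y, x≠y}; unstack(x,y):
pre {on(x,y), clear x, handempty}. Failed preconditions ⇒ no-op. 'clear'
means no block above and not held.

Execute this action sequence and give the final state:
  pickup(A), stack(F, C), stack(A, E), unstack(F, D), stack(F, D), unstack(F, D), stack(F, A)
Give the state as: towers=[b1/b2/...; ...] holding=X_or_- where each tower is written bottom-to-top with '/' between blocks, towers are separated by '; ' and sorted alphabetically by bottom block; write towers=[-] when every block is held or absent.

towers=[C/B/E/A/F; D] holding=-

step 1 (pickup(A)): towers=[C/B/E; D/F] holding=A
step 2 (stack(F, C)) [no-op]: towers=[C/B/E; D/F] holding=A
step 3 (stack(A, E)): towers=[C/B/E/A; D/F] holding=-
step 4 (unstack(F, D)): towers=[C/B/E/A; D] holding=F
step 5 (stack(F, D)): towers=[C/B/E/A; D/F] holding=-
step 6 (unstack(F, D)): towers=[C/B/E/A; D] holding=F
step 7 (stack(F, A)): towers=[C/B/E/A/F; D] holding=-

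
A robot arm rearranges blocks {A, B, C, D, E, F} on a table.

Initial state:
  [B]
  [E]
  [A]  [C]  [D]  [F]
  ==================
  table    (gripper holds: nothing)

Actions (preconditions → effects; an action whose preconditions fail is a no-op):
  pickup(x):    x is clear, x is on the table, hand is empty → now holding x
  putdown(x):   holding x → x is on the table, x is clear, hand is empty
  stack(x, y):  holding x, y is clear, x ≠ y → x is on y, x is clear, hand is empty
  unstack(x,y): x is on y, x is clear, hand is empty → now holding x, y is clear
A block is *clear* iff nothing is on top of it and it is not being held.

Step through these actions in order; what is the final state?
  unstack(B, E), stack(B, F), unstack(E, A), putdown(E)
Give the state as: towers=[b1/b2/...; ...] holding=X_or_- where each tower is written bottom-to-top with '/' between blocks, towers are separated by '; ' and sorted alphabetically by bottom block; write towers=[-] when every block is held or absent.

step 1 (unstack(B, E)): towers=[A/E; C; D; F] holding=B
step 2 (stack(B, F)): towers=[A/E; C; D; F/B] holding=-
step 3 (unstack(E, A)): towers=[A; C; D; F/B] holding=E
step 4 (putdown(E)): towers=[A; C; D; E; F/B] holding=-

towers=[A; C; D; E; F/B] holding=-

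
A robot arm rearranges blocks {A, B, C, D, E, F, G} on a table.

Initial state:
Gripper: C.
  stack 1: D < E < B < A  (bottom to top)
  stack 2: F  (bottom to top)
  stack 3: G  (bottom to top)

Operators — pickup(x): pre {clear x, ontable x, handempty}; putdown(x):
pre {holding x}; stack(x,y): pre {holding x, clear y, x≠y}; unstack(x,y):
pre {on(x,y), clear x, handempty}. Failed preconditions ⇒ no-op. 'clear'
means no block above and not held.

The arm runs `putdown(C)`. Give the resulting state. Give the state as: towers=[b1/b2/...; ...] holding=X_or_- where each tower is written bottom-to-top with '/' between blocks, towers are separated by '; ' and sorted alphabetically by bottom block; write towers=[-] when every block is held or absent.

towers=[C; D/E/B/A; F; G] holding=-

before: towers=[D/E/B/A; F; G] holding=C
pre[putdown(C)]: holding(C) ok
all met → apply putdown(C)
after:  towers=[C; D/E/B/A; F; G] holding=-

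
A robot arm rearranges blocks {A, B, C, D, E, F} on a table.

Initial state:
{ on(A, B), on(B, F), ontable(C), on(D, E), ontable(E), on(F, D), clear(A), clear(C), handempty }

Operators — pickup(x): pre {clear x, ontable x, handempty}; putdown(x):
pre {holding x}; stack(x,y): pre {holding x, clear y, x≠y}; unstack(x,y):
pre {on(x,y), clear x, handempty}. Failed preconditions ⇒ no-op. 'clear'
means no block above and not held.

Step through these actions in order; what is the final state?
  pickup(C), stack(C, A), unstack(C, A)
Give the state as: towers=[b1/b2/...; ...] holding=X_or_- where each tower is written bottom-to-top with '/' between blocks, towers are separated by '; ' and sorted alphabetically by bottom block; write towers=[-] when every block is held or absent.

step 1 (pickup(C)): towers=[E/D/F/B/A] holding=C
step 2 (stack(C, A)): towers=[E/D/F/B/A/C] holding=-
step 3 (unstack(C, A)): towers=[E/D/F/B/A] holding=C

towers=[E/D/F/B/A] holding=C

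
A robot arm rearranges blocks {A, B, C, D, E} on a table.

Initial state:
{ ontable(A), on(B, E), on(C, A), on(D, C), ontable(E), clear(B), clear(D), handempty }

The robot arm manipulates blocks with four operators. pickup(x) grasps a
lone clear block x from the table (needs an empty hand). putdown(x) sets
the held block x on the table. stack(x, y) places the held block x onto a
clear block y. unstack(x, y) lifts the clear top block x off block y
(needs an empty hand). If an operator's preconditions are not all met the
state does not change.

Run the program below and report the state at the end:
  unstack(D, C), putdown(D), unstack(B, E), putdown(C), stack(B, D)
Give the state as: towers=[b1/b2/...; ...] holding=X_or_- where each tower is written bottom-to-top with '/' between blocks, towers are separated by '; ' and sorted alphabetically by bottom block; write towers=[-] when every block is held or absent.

towers=[A/C; D/B; E] holding=-

step 1 (unstack(D, C)): towers=[A/C; E/B] holding=D
step 2 (putdown(D)): towers=[A/C; D; E/B] holding=-
step 3 (unstack(B, E)): towers=[A/C; D; E] holding=B
step 4 (putdown(C)) [no-op]: towers=[A/C; D; E] holding=B
step 5 (stack(B, D)): towers=[A/C; D/B; E] holding=-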